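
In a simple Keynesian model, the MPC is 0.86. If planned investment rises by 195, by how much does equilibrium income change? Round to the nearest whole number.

The multiplier is 1/(1 − MPC) = 1/0.14.
ΔY = 195/0.14 = 1392.86 ≈ 1393

ΔY ≈ 1393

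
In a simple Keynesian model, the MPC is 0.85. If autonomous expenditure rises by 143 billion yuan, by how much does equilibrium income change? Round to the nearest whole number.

The multiplier is 1/(1 − MPC) = 1/0.15.
ΔY = 143/0.15 = 953.33 ≈ 953

ΔY ≈ 953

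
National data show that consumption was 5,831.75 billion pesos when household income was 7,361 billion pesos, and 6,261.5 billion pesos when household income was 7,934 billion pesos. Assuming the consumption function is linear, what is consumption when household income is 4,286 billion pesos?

MPC = (6261.5 − 5831.75)/(7934 − 7361) = 429.75/573 = 0.75
a = 5831.75 − 0.75(7361) = 5831.75 − 5520.75 = 311
C = 311 + 0.75(4286) = 311 + 3214.5 = 3525.5

C = 3525.5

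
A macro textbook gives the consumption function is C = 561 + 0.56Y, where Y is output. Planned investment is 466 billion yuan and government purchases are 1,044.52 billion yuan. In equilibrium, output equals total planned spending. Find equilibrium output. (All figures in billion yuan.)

Y = C + I + G = 561 + 0.56Y + 466 + 1044.52
Y − 0.56Y = 2071.52
0.44Y = 2071.52, so Y = 2071.52/0.44 = 4708

Y = 4708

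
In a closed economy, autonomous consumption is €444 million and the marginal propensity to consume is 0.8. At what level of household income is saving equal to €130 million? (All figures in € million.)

Y = 2870

S = Y − C = -444 + 0.2Y
-444 + 0.2Y = 130, so 0.2Y = 574 and Y = 2870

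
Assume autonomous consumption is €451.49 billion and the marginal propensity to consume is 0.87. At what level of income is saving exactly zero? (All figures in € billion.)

At break-even, C = Y: 451.49 + 0.87Y = Y
0.13Y = 451.49, so Y = 451.49/0.13 = 3473

Y = 3473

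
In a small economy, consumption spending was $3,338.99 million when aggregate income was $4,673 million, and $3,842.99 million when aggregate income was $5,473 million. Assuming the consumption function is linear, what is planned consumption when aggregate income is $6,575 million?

C = 4537.25

MPC = (3842.99 − 3338.99)/(5473 − 4673) = 504/800 = 0.63
a = 3338.99 − 0.63(4673) = 3338.99 − 2943.99 = 395
C = 395 + 0.63(6575) = 395 + 4142.25 = 4537.25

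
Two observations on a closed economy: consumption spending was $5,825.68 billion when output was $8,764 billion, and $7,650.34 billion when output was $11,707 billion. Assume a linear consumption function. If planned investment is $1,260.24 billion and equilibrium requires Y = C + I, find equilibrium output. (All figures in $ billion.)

Y = 4348

MPC = (7650.34 − 5825.68)/(11707 − 8764) = 1824.66/2943 = 0.62
a = 5825.68 − 0.62(8764) = 392
Equilibrium: Y = 392 + 0.62Y + 1260.24
0.38Y = 1652.24, so Y = 1652.24/0.38 = 4348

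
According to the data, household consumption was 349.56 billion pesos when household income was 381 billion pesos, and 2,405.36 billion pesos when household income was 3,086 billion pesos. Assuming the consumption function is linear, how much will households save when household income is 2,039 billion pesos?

S = 429.36

MPC = (2405.36 − 349.56)/(3086 − 381) = 2055.8/2705 = 0.76
a = 349.56 − 0.76(381) = 349.56 − 289.56 = 60
C = 60 + 0.76(2039) = 1609.64
S = 2039 − 1609.64 = 429.36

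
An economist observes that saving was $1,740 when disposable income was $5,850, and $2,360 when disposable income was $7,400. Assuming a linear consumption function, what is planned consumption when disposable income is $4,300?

MPS = ΔS/ΔY = (2360 − 1740)/(7400 − 5850) = 620/1550 = 0.4
MPC = 1 − MPS = 0.6
Autonomous saving = 1740 − 0.4(5850) = -600, so a = 600
C = 600 + 0.6(4300) = 600 + 2580 = 3180

C = 3180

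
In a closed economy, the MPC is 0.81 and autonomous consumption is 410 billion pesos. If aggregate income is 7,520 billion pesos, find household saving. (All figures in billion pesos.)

C = 410 + 0.81(7520) = 410 + 6091.2 = 6501.2
S = Y − C = 7520 − 6501.2 = 1018.8

S = 1018.8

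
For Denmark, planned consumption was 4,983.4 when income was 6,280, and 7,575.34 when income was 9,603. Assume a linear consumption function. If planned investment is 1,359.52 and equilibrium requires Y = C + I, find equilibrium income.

MPC = (7575.34 − 4983.4)/(9603 − 6280) = 2591.94/3323 = 0.78
a = 4983.4 − 0.78(6280) = 85
Equilibrium: Y = 85 + 0.78Y + 1359.52
0.22Y = 1444.52, so Y = 1444.52/0.22 = 6566

Y = 6566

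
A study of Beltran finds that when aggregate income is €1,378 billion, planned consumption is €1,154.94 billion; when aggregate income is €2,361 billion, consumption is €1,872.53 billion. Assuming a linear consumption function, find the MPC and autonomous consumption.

MPC = 0.73; a = 149

MPC = ΔC/ΔY = (1872.53 − 1154.94)/(2361 − 1378) = 717.59/983 = 0.73
a = C − MPC·Y = 1154.94 − 0.73(1378) = 1154.94 − 1005.94 = 149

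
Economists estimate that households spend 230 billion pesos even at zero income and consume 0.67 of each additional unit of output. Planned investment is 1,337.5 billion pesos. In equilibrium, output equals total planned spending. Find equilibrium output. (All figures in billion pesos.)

Y = 4750

Y = C + I = 230 + 0.67Y + 1337.5
Y − 0.67Y = 1567.5
0.33Y = 1567.5, so Y = 1567.5/0.33 = 4750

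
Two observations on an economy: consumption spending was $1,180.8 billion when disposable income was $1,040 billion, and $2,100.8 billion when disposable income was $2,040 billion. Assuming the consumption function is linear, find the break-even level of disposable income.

MPC = (2100.8 − 1180.8)/(2040 − 1040) = 920/1000 = 0.92
a = 1180.8 − 0.92(1040) = 1180.8 − 956.8 = 224
Break-even: Y = a/(1−MPC) = 224/0.08 = 2800

Y = 2800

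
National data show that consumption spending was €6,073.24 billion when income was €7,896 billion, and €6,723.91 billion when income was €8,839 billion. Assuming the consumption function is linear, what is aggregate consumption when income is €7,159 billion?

MPC = (6723.91 − 6073.24)/(8839 − 7896) = 650.67/943 = 0.69
a = 6073.24 − 0.69(7896) = 6073.24 − 5448.24 = 625
C = 625 + 0.69(7159) = 625 + 4939.71 = 5564.71

C = 5564.71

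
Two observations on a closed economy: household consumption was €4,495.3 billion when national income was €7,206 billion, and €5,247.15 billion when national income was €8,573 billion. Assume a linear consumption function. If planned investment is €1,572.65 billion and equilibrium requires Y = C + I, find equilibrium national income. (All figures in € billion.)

Y = 4677

MPC = (5247.15 − 4495.3)/(8573 − 7206) = 751.85/1367 = 0.55
a = 4495.3 − 0.55(7206) = 532
Equilibrium: Y = 532 + 0.55Y + 1572.65
0.45Y = 2104.65, so Y = 2104.65/0.45 = 4677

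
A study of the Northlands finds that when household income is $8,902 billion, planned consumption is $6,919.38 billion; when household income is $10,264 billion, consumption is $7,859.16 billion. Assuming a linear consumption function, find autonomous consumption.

a = 777

MPC = ΔC/ΔY = (7859.16 − 6919.38)/(10264 − 8902) = 939.78/1362 = 0.69
a = C − MPC·Y = 6919.38 − 0.69(8902) = 6919.38 − 6142.38 = 777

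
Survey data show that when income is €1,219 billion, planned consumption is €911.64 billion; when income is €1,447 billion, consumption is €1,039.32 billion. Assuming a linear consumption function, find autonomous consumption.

MPC = ΔC/ΔY = (1039.32 − 911.64)/(1447 − 1219) = 127.68/228 = 0.56
a = C − MPC·Y = 911.64 − 0.56(1219) = 911.64 − 682.64 = 229

a = 229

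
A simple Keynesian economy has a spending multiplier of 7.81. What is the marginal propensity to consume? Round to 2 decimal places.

k = 1/(1 − MPC), so 1 − MPC = 1/k = 1/7.81 = 0.1280
MPC = 1 − 0.1280 = 0.87

MPC = 0.87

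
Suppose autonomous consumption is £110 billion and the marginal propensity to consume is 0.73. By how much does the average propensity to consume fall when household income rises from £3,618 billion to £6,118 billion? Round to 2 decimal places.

ΔAPC = 0.01

At Y = 3618: C = 110 + 0.73(3618) = 2751.14, APC = 2751.14/3618 = 0.760
At Y = 6118: C = 4576.14, APC = 4576.14/6118 = 0.748
Fall in APC = 0.760 − 0.748 = 0.012 ≈ 0.01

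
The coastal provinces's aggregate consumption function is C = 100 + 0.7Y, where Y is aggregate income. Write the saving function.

S = -100 + 0.3Y

S = Y − C = Y − (100 + 0.7Y) = -100 + (1 − 0.7)Y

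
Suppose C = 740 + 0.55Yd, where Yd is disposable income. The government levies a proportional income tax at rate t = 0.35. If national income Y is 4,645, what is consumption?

Yd = (1 − 0.35)(4645) = 0.65(4645) = 3019.25
C = 740 + 0.55(3019.25) = 740 + 1660.5875 = 2400.5875

C = 2400.5875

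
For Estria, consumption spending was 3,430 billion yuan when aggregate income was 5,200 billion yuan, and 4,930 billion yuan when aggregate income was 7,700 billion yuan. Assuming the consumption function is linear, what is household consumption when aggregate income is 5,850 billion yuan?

C = 3820

MPC = (4930 − 3430)/(7700 − 5200) = 1500/2500 = 0.6
a = 3430 − 0.6(5200) = 3430 − 3120 = 310
C = 310 + 0.6(5850) = 310 + 3510 = 3820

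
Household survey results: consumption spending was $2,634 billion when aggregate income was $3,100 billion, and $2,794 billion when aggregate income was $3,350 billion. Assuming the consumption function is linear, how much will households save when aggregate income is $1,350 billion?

S = -164

MPC = (2794 − 2634)/(3350 − 3100) = 160/250 = 0.64
a = 2634 − 0.64(3100) = 2634 − 1984 = 650
C = 650 + 0.64(1350) = 1514
S = 1350 − 1514 = -164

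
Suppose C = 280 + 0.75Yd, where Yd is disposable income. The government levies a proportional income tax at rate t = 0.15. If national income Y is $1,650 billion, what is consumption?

Yd = (1 − 0.15)(1650) = 0.85(1650) = 1402.5
C = 280 + 0.75(1402.5) = 280 + 1051.875 = 1331.875

C = 1331.875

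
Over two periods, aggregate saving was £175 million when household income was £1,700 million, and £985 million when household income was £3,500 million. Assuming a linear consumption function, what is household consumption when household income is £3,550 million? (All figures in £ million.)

C = 2542.5

MPS = ΔS/ΔY = (985 − 175)/(3500 − 1700) = 810/1800 = 0.45
MPC = 1 − MPS = 0.55
Autonomous saving = 175 − 0.45(1700) = -590, so a = 590
C = 590 + 0.55(3550) = 590 + 1952.5 = 2542.5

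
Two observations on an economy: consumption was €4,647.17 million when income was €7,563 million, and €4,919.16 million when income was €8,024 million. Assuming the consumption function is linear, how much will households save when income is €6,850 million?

MPC = (4919.16 − 4647.17)/(8024 − 7563) = 271.99/461 = 0.59
a = 4647.17 − 0.59(7563) = 4647.17 − 4462.17 = 185
C = 185 + 0.59(6850) = 4226.5
S = 6850 − 4226.5 = 2623.5

S = 2623.5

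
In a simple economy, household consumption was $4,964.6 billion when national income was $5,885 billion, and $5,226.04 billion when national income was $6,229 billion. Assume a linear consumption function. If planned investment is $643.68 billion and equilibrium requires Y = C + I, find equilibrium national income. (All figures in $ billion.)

MPC = (5226.04 − 4964.6)/(6229 − 5885) = 261.44/344 = 0.76
a = 4964.6 − 0.76(5885) = 492
Equilibrium: Y = 492 + 0.76Y + 643.68
0.24Y = 1135.68, so Y = 1135.68/0.24 = 4732

Y = 4732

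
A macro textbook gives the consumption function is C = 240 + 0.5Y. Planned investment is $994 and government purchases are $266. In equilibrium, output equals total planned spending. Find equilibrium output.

Y = C + I + G = 240 + 0.5Y + 994 + 266
Y − 0.5Y = 1500
0.5Y = 1500, so Y = 1500/0.5 = 3000

Y = 3000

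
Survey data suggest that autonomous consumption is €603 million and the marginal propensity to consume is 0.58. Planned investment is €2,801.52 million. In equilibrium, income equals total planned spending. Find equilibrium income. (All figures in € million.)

Y = C + I = 603 + 0.58Y + 2801.52
Y − 0.58Y = 3404.52
0.42Y = 3404.52, so Y = 3404.52/0.42 = 8106

Y = 8106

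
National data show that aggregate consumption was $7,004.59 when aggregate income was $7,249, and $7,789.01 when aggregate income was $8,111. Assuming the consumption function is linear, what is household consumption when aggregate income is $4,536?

C = 4535.76

MPC = (7789.01 − 7004.59)/(8111 − 7249) = 784.42/862 = 0.91
a = 7004.59 − 0.91(7249) = 7004.59 − 6596.59 = 408
C = 408 + 0.91(4536) = 408 + 4127.76 = 4535.76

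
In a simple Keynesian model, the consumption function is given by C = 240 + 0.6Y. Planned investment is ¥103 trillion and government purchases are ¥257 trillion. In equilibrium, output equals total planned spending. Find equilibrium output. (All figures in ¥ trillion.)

Y = C + I + G = 240 + 0.6Y + 103 + 257
Y − 0.6Y = 600
0.4Y = 600, so Y = 600/0.4 = 1500

Y = 1500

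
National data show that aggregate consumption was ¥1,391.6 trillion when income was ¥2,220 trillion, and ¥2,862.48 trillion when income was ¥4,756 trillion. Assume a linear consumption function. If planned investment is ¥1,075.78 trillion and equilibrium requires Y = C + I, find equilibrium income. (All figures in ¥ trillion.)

MPC = (2862.48 − 1391.6)/(4756 − 2220) = 1470.88/2536 = 0.58
a = 1391.6 − 0.58(2220) = 104
Equilibrium: Y = 104 + 0.58Y + 1075.78
0.42Y = 1179.78, so Y = 1179.78/0.42 = 2809

Y = 2809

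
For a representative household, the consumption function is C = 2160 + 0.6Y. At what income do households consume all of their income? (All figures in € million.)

Y = 5400

At break-even, C = Y: 2160 + 0.6Y = Y
0.4Y = 2160, so Y = 2160/0.4 = 5400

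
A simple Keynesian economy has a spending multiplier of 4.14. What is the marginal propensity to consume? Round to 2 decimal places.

MPC = 0.76

k = 1/(1 − MPC), so 1 − MPC = 1/k = 1/4.14 = 0.2415
MPC = 1 − 0.2415 = 0.76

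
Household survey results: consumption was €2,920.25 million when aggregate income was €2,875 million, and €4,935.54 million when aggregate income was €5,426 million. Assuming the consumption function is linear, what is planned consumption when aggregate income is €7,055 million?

C = 6222.45

MPC = (4935.54 − 2920.25)/(5426 − 2875) = 2015.29/2551 = 0.79
a = 2920.25 − 0.79(2875) = 2920.25 − 2271.25 = 649
C = 649 + 0.79(7055) = 649 + 5573.45 = 6222.45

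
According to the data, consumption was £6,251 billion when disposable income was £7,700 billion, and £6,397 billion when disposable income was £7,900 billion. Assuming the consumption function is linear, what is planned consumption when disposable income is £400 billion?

C = 922

MPC = (6397 − 6251)/(7900 − 7700) = 146/200 = 0.73
a = 6251 − 0.73(7700) = 6251 − 5621 = 630
C = 630 + 0.73(400) = 630 + 292 = 922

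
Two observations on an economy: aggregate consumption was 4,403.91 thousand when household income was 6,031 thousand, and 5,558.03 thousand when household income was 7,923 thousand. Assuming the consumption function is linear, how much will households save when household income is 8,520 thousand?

MPC = (5558.03 − 4403.91)/(7923 − 6031) = 1154.12/1892 = 0.61
a = 4403.91 − 0.61(6031) = 4403.91 − 3678.91 = 725
C = 725 + 0.61(8520) = 5922.2
S = 8520 − 5922.2 = 2597.8

S = 2597.8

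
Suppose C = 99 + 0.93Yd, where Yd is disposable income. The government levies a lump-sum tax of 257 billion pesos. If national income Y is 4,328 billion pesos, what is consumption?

C = 3885.03

Yd = Y − T = 4328 − 257 = 4071
C = 99 + 0.93(4071) = 99 + 3786.03 = 3885.03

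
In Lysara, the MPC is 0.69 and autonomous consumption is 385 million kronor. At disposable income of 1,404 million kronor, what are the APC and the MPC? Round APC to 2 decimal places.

MPC = 0.69 (the slope of the consumption function)
C = 385 + 0.69(1404) = 1353.76, so APC = 1353.76/1404 = 0.96

APC = 0.96; MPC = 0.69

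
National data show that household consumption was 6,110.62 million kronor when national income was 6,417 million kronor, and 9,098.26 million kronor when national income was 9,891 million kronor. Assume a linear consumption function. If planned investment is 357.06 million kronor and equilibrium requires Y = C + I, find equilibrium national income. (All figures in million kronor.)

Y = 6779

MPC = (9098.26 − 6110.62)/(9891 − 6417) = 2987.64/3474 = 0.86
a = 6110.62 − 0.86(6417) = 592
Equilibrium: Y = 592 + 0.86Y + 357.06
0.14Y = 949.06, so Y = 949.06/0.14 = 6779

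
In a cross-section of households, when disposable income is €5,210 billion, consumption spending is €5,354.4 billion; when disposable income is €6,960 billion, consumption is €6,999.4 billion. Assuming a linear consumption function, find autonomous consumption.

a = 457

MPC = ΔC/ΔY = (6999.4 − 5354.4)/(6960 − 5210) = 1645/1750 = 0.94
a = C − MPC·Y = 5354.4 − 0.94(5210) = 5354.4 − 4897.4 = 457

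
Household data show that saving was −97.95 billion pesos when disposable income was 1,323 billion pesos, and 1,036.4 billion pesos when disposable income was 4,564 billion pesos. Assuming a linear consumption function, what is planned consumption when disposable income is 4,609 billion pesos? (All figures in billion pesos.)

MPS = ΔS/ΔY = (1036.4 − (-97.95))/(4564 − 1323) = 1134.35/3241 = 0.35
MPC = 1 − MPS = 0.65
Autonomous saving = -97.95 − 0.35(1323) = -561, so a = 561
C = 561 + 0.65(4609) = 561 + 2995.85 = 3556.85

C = 3556.85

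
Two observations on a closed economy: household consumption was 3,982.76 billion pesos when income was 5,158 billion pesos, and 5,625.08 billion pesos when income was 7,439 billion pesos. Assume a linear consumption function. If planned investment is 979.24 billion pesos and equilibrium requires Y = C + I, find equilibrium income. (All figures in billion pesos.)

MPC = (5625.08 − 3982.76)/(7439 − 5158) = 1642.32/2281 = 0.72
a = 3982.76 − 0.72(5158) = 269
Equilibrium: Y = 269 + 0.72Y + 979.24
0.28Y = 1248.24, so Y = 1248.24/0.28 = 4458

Y = 4458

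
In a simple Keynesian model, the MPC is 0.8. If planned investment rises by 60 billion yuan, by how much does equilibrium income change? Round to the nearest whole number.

The multiplier is 1/(1 − MPC) = 1/0.2.
ΔY = 60/0.2 = 300.00 ≈ 300

ΔY ≈ 300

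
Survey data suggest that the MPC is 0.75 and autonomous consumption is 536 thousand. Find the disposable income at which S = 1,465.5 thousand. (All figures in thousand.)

Y = 8006

S = Y − C = -536 + 0.25Y
-536 + 0.25Y = 1465.5, so 0.25Y = 2001.5 and Y = 8006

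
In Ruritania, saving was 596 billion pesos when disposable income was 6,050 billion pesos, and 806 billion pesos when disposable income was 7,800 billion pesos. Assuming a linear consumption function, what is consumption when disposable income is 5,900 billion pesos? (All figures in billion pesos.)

MPS = ΔS/ΔY = (806 − 596)/(7800 − 6050) = 210/1750 = 0.12
MPC = 1 − MPS = 0.88
Autonomous saving = 596 − 0.12(6050) = -130, so a = 130
C = 130 + 0.88(5900) = 130 + 5192 = 5322

C = 5322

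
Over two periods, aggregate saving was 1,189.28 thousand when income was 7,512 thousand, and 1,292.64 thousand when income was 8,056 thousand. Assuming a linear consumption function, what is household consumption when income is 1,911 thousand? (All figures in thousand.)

C = 1785.91

MPS = ΔS/ΔY = (1292.64 − 1189.28)/(8056 − 7512) = 103.36/544 = 0.19
MPC = 1 − MPS = 0.81
Autonomous saving = 1189.28 − 0.19(7512) = -238, so a = 238
C = 238 + 0.81(1911) = 238 + 1547.91 = 1785.91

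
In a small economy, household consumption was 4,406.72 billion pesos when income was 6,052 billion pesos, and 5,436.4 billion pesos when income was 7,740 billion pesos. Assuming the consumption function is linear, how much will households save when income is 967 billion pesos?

MPC = (5436.4 − 4406.72)/(7740 − 6052) = 1029.68/1688 = 0.61
a = 4406.72 − 0.61(6052) = 4406.72 − 3691.72 = 715
C = 715 + 0.61(967) = 1304.87
S = 967 − 1304.87 = -337.87

S = -337.87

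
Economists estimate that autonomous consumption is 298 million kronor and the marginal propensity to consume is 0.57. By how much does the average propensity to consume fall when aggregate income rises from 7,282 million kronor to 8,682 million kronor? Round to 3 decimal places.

At Y = 7282: C = 298 + 0.57(7282) = 4448.74, APC = 4448.74/7282 = 0.6109
At Y = 8682: C = 5246.74, APC = 5246.74/8682 = 0.6043
Fall in APC = 0.6109 − 0.6043 = 0.0066 ≈ 0.007

ΔAPC = 0.007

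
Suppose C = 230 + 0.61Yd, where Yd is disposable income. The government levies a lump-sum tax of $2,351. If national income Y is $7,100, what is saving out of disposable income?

S = 1622.11

Yd = Y − T = 7100 − 2351 = 4749
C = 230 + 0.61(4749) = 230 + 2896.89 = 3126.89
S = Yd − C = 4749 − 3126.89 = 1622.11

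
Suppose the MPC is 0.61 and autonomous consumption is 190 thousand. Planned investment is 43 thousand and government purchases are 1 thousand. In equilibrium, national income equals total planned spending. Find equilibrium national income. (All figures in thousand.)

Y = C + I + G = 190 + 0.61Y + 43 + 1
Y − 0.61Y = 234
0.39Y = 234, so Y = 234/0.39 = 600

Y = 600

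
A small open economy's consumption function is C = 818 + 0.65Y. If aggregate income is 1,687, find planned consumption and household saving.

C = 818 + 0.65(1687) = 818 + 1096.55 = 1914.55
S = Y − C = 1687 − 1914.55 = -227.55

C = 1914.55; S = -227.55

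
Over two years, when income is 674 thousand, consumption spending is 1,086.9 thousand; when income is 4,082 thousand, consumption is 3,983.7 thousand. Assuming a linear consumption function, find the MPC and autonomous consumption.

MPC = 0.85; a = 514

MPC = ΔC/ΔY = (3983.7 − 1086.9)/(4082 − 674) = 2896.8/3408 = 0.85
a = C − MPC·Y = 1086.9 − 0.85(674) = 1086.9 − 572.9 = 514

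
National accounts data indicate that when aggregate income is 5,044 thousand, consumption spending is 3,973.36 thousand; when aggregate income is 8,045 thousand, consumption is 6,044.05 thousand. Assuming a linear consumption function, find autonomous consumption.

MPC = ΔC/ΔY = (6044.05 − 3973.36)/(8045 − 5044) = 2070.69/3001 = 0.69
a = C − MPC·Y = 3973.36 − 0.69(5044) = 3973.36 − 3480.36 = 493

a = 493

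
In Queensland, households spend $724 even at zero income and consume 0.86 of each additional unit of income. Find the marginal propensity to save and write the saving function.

MPS = 0.14; S = -724 + 0.14Y

MPS = 1 − MPC = 1 − 0.86 = 0.14
S = Y − C = -724 + 0.14Y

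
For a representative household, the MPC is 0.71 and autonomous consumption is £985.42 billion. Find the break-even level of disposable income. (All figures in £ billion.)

At break-even, C = Y: 985.42 + 0.71Y = Y
0.29Y = 985.42, so Y = 985.42/0.29 = 3398

Y = 3398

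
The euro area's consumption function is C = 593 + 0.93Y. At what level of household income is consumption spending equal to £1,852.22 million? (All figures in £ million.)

593 + 0.93Y = 1852.22
0.93Y = 1259.22, so Y = 1259.22/0.93 = 1354

Y = 1354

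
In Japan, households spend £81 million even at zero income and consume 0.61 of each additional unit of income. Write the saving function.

S = Y − C = Y − (81 + 0.61Y) = -81 + (1 − 0.61)Y

S = -81 + 0.39Y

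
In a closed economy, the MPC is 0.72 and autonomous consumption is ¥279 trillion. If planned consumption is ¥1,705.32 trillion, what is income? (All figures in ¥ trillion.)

Y = 1981

279 + 0.72Y = 1705.32
0.72Y = 1426.32, so Y = 1426.32/0.72 = 1981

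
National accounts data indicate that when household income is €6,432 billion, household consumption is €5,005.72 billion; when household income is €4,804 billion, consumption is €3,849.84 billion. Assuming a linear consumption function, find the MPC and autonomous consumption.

MPC = 0.71; a = 439

MPC = ΔC/ΔY = (5005.72 − 3849.84)/(6432 − 4804) = 1155.88/1628 = 0.71
a = C − MPC·Y = 3849.84 − 0.71(4804) = 3849.84 − 3410.84 = 439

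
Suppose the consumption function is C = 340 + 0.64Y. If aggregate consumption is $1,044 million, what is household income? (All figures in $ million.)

340 + 0.64Y = 1044
0.64Y = 704, so Y = 704/0.64 = 1100

Y = 1100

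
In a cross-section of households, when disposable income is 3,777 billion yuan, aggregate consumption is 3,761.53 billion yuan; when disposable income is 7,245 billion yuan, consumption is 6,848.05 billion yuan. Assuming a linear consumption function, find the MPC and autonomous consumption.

MPC = 0.89; a = 400

MPC = ΔC/ΔY = (6848.05 − 3761.53)/(7245 − 3777) = 3086.52/3468 = 0.89
a = C − MPC·Y = 3761.53 − 0.89(3777) = 3761.53 − 3361.53 = 400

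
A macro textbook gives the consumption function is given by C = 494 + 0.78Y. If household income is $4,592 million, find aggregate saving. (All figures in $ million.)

C = 494 + 0.78(4592) = 494 + 3581.76 = 4075.76
S = Y − C = 4592 − 4075.76 = 516.24

S = 516.24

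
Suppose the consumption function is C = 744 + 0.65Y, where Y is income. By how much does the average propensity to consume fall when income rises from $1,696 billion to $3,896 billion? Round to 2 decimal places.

ΔAPC = 0.25

At Y = 1696: C = 744 + 0.65(1696) = 1846.4, APC = 1846.4/1696 = 1.089
At Y = 3896: C = 3276.4, APC = 3276.4/3896 = 0.841
Fall in APC = 1.089 − 0.841 = 0.248 ≈ 0.25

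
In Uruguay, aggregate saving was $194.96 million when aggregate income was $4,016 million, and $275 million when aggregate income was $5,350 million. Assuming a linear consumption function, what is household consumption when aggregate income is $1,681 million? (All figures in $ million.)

C = 1626.14

MPS = ΔS/ΔY = (275 − 194.96)/(5350 − 4016) = 80.04/1334 = 0.06
MPC = 1 − MPS = 0.94
Autonomous saving = 194.96 − 0.06(4016) = -46, so a = 46
C = 46 + 0.94(1681) = 46 + 1580.14 = 1626.14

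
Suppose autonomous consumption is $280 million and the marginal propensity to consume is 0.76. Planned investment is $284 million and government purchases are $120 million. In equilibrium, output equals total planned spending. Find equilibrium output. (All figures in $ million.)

Y = 2850

Y = C + I + G = 280 + 0.76Y + 284 + 120
Y − 0.76Y = 684
0.24Y = 684, so Y = 684/0.24 = 2850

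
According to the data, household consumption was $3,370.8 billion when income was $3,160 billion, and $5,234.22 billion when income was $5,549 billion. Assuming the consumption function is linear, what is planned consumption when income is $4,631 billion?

C = 4518.18

MPC = (5234.22 − 3370.8)/(5549 − 3160) = 1863.42/2389 = 0.78
a = 3370.8 − 0.78(3160) = 3370.8 − 2464.8 = 906
C = 906 + 0.78(4631) = 906 + 3612.18 = 4518.18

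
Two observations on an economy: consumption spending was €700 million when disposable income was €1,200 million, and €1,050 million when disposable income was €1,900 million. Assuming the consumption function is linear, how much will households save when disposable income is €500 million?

S = 150

MPC = (1050 − 700)/(1900 − 1200) = 350/700 = 0.5
a = 700 − 0.5(1200) = 700 − 600 = 100
C = 100 + 0.5(500) = 350
S = 500 − 350 = 150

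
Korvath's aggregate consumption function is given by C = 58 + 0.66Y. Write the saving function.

S = -58 + 0.34Y

S = Y − C = Y − (58 + 0.66Y) = -58 + (1 − 0.66)Y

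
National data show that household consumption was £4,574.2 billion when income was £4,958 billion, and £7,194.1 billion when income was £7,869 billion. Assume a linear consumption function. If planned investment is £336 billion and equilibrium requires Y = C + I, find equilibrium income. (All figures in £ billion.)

Y = 4480

MPC = (7194.1 − 4574.2)/(7869 − 4958) = 2619.9/2911 = 0.9
a = 4574.2 − 0.9(4958) = 112
Equilibrium: Y = 112 + 0.9Y + 336
0.1Y = 448, so Y = 448/0.1 = 4480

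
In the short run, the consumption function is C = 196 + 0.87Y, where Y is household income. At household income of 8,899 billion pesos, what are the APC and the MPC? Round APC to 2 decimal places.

MPC = 0.87 (the slope of the consumption function)
C = 196 + 0.87(8899) = 7938.13, so APC = 7938.13/8899 = 0.89

APC = 0.89; MPC = 0.87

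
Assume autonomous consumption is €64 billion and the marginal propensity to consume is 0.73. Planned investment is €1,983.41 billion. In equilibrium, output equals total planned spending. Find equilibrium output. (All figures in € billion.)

Y = C + I = 64 + 0.73Y + 1983.41
Y − 0.73Y = 2047.41
0.27Y = 2047.41, so Y = 2047.41/0.27 = 7583

Y = 7583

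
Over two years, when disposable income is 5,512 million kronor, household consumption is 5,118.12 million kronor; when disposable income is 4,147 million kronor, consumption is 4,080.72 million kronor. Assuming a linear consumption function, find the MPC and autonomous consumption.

MPC = 0.76; a = 929

MPC = ΔC/ΔY = (5118.12 − 4080.72)/(5512 − 4147) = 1037.4/1365 = 0.76
a = C − MPC·Y = 4080.72 − 0.76(4147) = 4080.72 − 3151.72 = 929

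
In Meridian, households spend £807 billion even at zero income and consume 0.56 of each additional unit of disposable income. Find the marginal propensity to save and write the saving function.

MPS = 0.44; S = -807 + 0.44Y

MPS = 1 − MPC = 1 − 0.56 = 0.44
S = Y − C = -807 + 0.44Y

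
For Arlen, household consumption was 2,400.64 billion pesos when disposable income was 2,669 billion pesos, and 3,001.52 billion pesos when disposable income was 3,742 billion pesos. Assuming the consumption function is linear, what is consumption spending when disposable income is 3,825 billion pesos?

C = 3048

MPC = (3001.52 − 2400.64)/(3742 − 2669) = 600.88/1073 = 0.56
a = 2400.64 − 0.56(2669) = 2400.64 − 1494.64 = 906
C = 906 + 0.56(3825) = 906 + 2142 = 3048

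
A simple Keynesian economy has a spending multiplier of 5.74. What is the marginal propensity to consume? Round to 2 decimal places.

k = 1/(1 − MPC), so 1 − MPC = 1/k = 1/5.74 = 0.1742
MPC = 1 − 0.1742 = 0.83

MPC = 0.83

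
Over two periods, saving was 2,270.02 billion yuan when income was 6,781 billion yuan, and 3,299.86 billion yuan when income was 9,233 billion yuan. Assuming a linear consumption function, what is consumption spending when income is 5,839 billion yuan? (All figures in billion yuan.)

C = 3964.62

MPS = ΔS/ΔY = (3299.86 − 2270.02)/(9233 − 6781) = 1029.84/2452 = 0.42
MPC = 1 − MPS = 0.58
Autonomous saving = 2270.02 − 0.42(6781) = -578, so a = 578
C = 578 + 0.58(5839) = 578 + 3386.62 = 3964.62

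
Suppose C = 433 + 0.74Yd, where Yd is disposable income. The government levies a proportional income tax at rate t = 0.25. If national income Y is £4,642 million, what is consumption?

Yd = (1 − 0.25)(4642) = 0.75(4642) = 3481.5
C = 433 + 0.74(3481.5) = 433 + 2576.31 = 3009.31

C = 3009.31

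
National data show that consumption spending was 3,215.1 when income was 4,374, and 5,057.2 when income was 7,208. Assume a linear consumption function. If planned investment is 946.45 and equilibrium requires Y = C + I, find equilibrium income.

MPC = (5057.2 − 3215.1)/(7208 − 4374) = 1842.1/2834 = 0.65
a = 3215.1 − 0.65(4374) = 372
Equilibrium: Y = 372 + 0.65Y + 946.45
0.35Y = 1318.45, so Y = 1318.45/0.35 = 3767

Y = 3767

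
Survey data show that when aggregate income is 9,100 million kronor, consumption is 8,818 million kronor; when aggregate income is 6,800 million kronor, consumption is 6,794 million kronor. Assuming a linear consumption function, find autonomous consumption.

MPC = ΔC/ΔY = (8818 − 6794)/(9100 − 6800) = 2024/2300 = 0.88
a = C − MPC·Y = 6794 − 0.88(6800) = 6794 − 5984 = 810

a = 810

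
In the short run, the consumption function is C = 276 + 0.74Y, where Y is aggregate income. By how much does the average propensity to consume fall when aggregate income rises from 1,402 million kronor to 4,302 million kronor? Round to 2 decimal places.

ΔAPC = 0.13

At Y = 1402: C = 276 + 0.74(1402) = 1313.48, APC = 1313.48/1402 = 0.937
At Y = 4302: C = 3459.48, APC = 3459.48/4302 = 0.804
Fall in APC = 0.937 − 0.804 = 0.133 ≈ 0.13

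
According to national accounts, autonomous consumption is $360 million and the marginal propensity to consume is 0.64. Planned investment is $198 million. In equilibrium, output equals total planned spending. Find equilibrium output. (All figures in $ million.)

Y = C + I = 360 + 0.64Y + 198
Y − 0.64Y = 558
0.36Y = 558, so Y = 558/0.36 = 1550

Y = 1550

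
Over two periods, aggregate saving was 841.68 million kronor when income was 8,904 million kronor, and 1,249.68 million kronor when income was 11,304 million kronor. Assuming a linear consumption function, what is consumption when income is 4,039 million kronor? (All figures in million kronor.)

MPS = ΔS/ΔY = (1249.68 − 841.68)/(11304 − 8904) = 408/2400 = 0.17
MPC = 1 − MPS = 0.83
Autonomous saving = 841.68 − 0.17(8904) = -672, so a = 672
C = 672 + 0.83(4039) = 672 + 3352.37 = 4024.37

C = 4024.37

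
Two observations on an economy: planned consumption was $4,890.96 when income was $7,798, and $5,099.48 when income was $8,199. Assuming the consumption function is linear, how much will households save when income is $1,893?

S = 72.64

MPC = (5099.48 − 4890.96)/(8199 − 7798) = 208.52/401 = 0.52
a = 4890.96 − 0.52(7798) = 4890.96 − 4054.96 = 836
C = 836 + 0.52(1893) = 1820.36
S = 1893 − 1820.36 = 72.64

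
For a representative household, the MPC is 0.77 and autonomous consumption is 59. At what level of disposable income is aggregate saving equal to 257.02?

Y = 1374

S = Y − C = -59 + 0.23Y
-59 + 0.23Y = 257.02, so 0.23Y = 316.02 and Y = 1374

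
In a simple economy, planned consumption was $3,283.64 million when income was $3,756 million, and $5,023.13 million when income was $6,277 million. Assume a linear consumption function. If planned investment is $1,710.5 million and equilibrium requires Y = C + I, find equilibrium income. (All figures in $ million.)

Y = 7750

MPC = (5023.13 − 3283.64)/(6277 − 3756) = 1739.49/2521 = 0.69
a = 3283.64 − 0.69(3756) = 692
Equilibrium: Y = 692 + 0.69Y + 1710.5
0.31Y = 2402.5, so Y = 2402.5/0.31 = 7750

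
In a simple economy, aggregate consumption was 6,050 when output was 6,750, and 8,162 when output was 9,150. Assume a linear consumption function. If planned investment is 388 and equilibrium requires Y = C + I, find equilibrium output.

Y = 4150

MPC = (8162 − 6050)/(9150 − 6750) = 2112/2400 = 0.88
a = 6050 − 0.88(6750) = 110
Equilibrium: Y = 110 + 0.88Y + 388
0.12Y = 498, so Y = 498/0.12 = 4150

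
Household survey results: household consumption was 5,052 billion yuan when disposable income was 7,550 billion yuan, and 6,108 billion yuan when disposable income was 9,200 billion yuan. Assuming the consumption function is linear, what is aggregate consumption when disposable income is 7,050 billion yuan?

C = 4732

MPC = (6108 − 5052)/(9200 − 7550) = 1056/1650 = 0.64
a = 5052 − 0.64(7550) = 5052 − 4832 = 220
C = 220 + 0.64(7050) = 220 + 4512 = 4732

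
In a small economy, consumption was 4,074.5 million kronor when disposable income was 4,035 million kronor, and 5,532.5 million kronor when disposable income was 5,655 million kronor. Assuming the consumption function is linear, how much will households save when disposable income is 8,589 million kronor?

MPC = (5532.5 − 4074.5)/(5655 − 4035) = 1458/1620 = 0.9
a = 4074.5 − 0.9(4035) = 4074.5 − 3631.5 = 443
C = 443 + 0.9(8589) = 8173.1
S = 8589 − 8173.1 = 415.9

S = 415.9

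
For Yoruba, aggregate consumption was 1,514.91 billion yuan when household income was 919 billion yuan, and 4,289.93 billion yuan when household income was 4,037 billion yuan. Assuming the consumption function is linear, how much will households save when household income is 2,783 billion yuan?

S = -390.87

MPC = (4289.93 − 1514.91)/(4037 − 919) = 2775.02/3118 = 0.89
a = 1514.91 − 0.89(919) = 1514.91 − 817.91 = 697
C = 697 + 0.89(2783) = 3173.87
S = 2783 − 3173.87 = -390.87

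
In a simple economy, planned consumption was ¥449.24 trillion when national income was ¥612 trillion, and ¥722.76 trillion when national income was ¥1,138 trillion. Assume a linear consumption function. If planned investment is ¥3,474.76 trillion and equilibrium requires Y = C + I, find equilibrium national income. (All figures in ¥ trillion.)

MPC = (722.76 − 449.24)/(1138 − 612) = 273.52/526 = 0.52
a = 449.24 − 0.52(612) = 131
Equilibrium: Y = 131 + 0.52Y + 3474.76
0.48Y = 3605.76, so Y = 3605.76/0.48 = 7512

Y = 7512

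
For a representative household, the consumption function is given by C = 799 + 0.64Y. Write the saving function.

S = -799 + 0.36Y

S = Y − C = Y − (799 + 0.64Y) = -799 + (1 − 0.64)Y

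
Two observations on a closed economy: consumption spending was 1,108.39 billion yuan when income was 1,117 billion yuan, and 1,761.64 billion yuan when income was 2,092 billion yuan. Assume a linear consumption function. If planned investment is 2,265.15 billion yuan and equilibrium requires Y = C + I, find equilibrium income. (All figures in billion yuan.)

MPC = (1761.64 − 1108.39)/(2092 − 1117) = 653.25/975 = 0.67
a = 1108.39 − 0.67(1117) = 360
Equilibrium: Y = 360 + 0.67Y + 2265.15
0.33Y = 2625.15, so Y = 2625.15/0.33 = 7955

Y = 7955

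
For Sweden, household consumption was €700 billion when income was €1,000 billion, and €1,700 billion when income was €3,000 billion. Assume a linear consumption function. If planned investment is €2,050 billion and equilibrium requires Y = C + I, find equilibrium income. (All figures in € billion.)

Y = 4500

MPC = (1700 − 700)/(3000 − 1000) = 1000/2000 = 0.5
a = 700 − 0.5(1000) = 200
Equilibrium: Y = 200 + 0.5Y + 2050
0.5Y = 2250, so Y = 2250/0.5 = 4500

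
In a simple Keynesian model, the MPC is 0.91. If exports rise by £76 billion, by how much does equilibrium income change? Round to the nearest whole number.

ΔY ≈ 844

The multiplier is 1/(1 − MPC) = 1/0.09.
ΔY = 76/0.09 = 844.44 ≈ 844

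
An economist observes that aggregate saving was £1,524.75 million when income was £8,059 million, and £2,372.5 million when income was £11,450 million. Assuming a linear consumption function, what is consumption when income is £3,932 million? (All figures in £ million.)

C = 3439

MPS = ΔS/ΔY = (2372.5 − 1524.75)/(11450 − 8059) = 847.75/3391 = 0.25
MPC = 1 − MPS = 0.75
Autonomous saving = 1524.75 − 0.25(8059) = -490, so a = 490
C = 490 + 0.75(3932) = 490 + 2949 = 3439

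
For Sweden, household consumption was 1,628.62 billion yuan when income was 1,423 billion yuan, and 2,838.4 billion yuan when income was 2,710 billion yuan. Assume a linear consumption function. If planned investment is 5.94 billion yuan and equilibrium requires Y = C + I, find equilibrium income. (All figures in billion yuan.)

Y = 4949

MPC = (2838.4 − 1628.62)/(2710 − 1423) = 1209.78/1287 = 0.94
a = 1628.62 − 0.94(1423) = 291
Equilibrium: Y = 291 + 0.94Y + 5.94
0.06Y = 296.94, so Y = 296.94/0.06 = 4949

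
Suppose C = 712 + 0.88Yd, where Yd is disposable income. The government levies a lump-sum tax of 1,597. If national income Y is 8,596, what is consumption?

C = 6871.12

Yd = Y − T = 8596 − 1597 = 6999
C = 712 + 0.88(6999) = 712 + 6159.12 = 6871.12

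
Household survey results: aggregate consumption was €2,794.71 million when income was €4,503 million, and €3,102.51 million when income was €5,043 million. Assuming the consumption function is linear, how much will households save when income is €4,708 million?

S = 1796.44

MPC = (3102.51 − 2794.71)/(5043 − 4503) = 307.8/540 = 0.57
a = 2794.71 − 0.57(4503) = 2794.71 − 2566.71 = 228
C = 228 + 0.57(4708) = 2911.56
S = 4708 − 2911.56 = 1796.44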